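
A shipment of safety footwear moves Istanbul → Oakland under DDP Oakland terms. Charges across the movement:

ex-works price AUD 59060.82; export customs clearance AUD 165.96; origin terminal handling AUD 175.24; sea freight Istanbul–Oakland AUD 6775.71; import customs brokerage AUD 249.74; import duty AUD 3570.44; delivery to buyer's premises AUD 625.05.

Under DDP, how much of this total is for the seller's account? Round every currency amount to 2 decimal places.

DDP: the seller bears all costs including import duty.
Seller's account: goods 59060.82 + export clearance 165.96 + origin terminal 175.24 + freight 6775.71 + brokerage 249.74 + duty 3570.44 + delivery 625.05 = 70622.96
Buyer's account: 0.00

Seller's account: AUD 70622.96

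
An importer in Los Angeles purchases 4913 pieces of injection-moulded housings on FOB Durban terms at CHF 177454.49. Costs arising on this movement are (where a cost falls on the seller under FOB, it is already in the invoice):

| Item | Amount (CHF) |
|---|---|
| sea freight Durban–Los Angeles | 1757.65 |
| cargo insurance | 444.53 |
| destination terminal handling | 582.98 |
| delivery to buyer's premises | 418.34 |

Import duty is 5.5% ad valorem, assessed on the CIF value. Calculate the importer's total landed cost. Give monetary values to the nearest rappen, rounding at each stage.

FOB: the seller bears costs until goods are on board at the origin port; the buyer bears freight, insurance and all costs thereafter.
CIF value = FOB price + freight + insurance = 177454.49 + 1757.65 + 444.53 = 179656.67
Import duty = 179656.67 × 5.5% = 9881.12
Buyer bears: freight 1757.65 + insurance 444.53 + destination terminal 582.98 + delivery 418.34 + duty 9881.12 = 13084.62
Landed cost = invoice 177454.49 + 13084.62 = 190539.11

Total landed cost: CHF 190539.11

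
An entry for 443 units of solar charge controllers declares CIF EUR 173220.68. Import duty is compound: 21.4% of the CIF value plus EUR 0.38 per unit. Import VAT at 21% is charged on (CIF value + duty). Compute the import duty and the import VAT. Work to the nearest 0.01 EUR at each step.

Import duty: EUR 37237.57; import VAT: EUR 44196.23

Ad valorem component: 173220.68 × 21.4% = 37069.23
Specific component: 443 × 0.38 = 168.34
Import duty = 37069.23 + 168.34 = 37237.57
VAT base = CIF + duty = 173220.68 + 37237.57 = 210458.25
Import VAT = 210458.25 × 21% = 44196.23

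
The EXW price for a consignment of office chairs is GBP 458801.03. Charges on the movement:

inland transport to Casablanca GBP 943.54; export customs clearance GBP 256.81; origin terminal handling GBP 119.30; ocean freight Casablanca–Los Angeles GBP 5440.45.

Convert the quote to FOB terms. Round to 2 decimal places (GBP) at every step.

Not relevant to the conversion: freight — on the buyer under both terms; not part of either seller's price.
From EXW to FOB, the seller additionally bears: inland to port, export clearance, origin terminal.
FOB price = 458801.03 + 943.54 + 256.81 + 119.30 = 460120.68

FOB price: GBP 460120.68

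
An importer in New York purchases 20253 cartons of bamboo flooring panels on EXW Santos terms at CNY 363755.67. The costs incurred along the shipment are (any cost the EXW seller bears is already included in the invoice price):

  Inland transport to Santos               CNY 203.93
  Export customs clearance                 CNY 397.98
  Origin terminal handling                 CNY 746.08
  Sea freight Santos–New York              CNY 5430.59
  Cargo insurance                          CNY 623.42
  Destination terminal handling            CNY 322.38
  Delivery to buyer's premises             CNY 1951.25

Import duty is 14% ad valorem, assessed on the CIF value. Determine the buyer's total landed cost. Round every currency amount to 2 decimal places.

EXW: the seller makes goods available at their premises; the buyer bears all onward costs.
CIF value = EXW price + inland to port + export clearance + origin terminal + freight + insurance = 363755.67 + 203.93 + 397.98 + 746.08 + 5430.59 + 623.42 = 371157.67
Import duty = 371157.67 × 14% = 51962.07
Buyer bears: inland to port 203.93 + export clearance 397.98 + origin terminal 746.08 + freight 5430.59 + insurance 623.42 + destination terminal 322.38 + delivery 1951.25 + duty 51962.07 = 61637.70
Landed cost = invoice 363755.67 + 61637.70 = 425393.37

Total landed cost: CNY 425393.37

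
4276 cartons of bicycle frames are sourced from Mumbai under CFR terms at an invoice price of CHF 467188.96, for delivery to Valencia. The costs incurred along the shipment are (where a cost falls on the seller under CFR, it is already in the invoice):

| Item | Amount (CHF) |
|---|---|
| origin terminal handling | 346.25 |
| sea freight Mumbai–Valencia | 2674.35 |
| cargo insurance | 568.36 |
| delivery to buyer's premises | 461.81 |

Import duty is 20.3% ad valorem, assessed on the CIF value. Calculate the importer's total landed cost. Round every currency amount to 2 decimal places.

Total landed cost: CHF 563173.87

CFR: the seller pays costs through ocean freight to the destination port, but not insurance.
Already in the invoice (seller's account under CFR): origin terminal, freight — exclude.
CIF value = CFR price + insurance = 467188.96 + 568.36 = 467757.32
Import duty = 467757.32 × 20.3% = 94954.74
Buyer bears: insurance 568.36 + delivery 461.81 + duty 94954.74 = 95984.91
Landed cost = invoice 467188.96 + 95984.91 = 563173.87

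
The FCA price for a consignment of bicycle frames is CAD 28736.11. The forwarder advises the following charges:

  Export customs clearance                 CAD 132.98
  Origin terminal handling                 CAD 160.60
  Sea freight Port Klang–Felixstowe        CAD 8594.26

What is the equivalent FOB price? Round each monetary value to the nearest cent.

FOB price: CAD 28896.71

Not relevant to the conversion: export clearance — on the seller under both FCA and FOB; already in the FCA price and stays in the FOB price. freight — on the buyer under both terms; not part of either seller's price.
From FCA to FOB, the seller additionally bears: origin terminal.
FOB price = 28736.11 + 160.60 = 28896.71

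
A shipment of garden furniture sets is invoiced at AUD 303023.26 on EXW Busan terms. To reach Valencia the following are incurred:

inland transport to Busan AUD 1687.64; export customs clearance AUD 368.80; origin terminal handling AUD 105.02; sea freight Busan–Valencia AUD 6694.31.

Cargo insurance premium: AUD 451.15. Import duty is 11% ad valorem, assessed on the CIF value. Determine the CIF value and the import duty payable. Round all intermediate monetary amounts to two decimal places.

CIF value: AUD 312330.18; import duty: AUD 34356.32

CIF = EXW price + pre-shipment costs + freight + insurance
CIF = 303023.26 + 1687.64 + 368.80 + 105.02 + 6694.31 + 451.15 = 312330.18
Import duty = 312330.18 × 11% = 34356.32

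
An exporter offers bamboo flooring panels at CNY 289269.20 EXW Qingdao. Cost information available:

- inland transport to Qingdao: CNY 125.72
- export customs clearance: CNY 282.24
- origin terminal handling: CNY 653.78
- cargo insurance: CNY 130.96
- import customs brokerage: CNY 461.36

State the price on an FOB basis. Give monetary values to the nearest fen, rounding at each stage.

Not relevant to the conversion: brokerage, insurance — on the buyer under both terms; not part of either seller's price.
From EXW to FOB, the seller additionally bears: inland to port, export clearance, origin terminal.
FOB price = 289269.20 + 125.72 + 282.24 + 653.78 = 290330.94

FOB price: CNY 290330.94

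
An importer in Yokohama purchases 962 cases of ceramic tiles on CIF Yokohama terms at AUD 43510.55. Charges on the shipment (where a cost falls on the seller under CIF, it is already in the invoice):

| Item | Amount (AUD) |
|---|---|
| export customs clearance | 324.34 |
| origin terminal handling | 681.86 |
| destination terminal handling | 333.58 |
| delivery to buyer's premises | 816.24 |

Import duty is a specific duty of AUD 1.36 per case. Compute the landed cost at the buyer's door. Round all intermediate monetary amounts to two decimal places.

CIF: the seller pays costs through ocean freight and marine insurance to the destination port.
Already in the invoice (seller's account under CIF): export clearance, origin terminal — exclude.
The CIF price already equals the CIF value: 43510.55
Import duty = 962 × 1.36 = 1308.32
Buyer bears: destination terminal 333.58 + delivery 816.24 + duty 1308.32 = 2458.14
Landed cost = invoice 43510.55 + 2458.14 = 45968.69

Total landed cost: AUD 45968.69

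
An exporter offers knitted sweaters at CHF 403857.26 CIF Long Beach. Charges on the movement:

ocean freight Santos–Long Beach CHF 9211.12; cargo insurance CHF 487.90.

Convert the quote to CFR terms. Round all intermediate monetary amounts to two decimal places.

CFR price: CHF 403369.36

Not relevant to the conversion: freight — on the seller under both CIF and CFR; already in the CIF price and stays in the CFR price.
From CIF to CFR, the seller no longer bears: insurance.
CFR price = 403857.26 − 487.90 = 403369.36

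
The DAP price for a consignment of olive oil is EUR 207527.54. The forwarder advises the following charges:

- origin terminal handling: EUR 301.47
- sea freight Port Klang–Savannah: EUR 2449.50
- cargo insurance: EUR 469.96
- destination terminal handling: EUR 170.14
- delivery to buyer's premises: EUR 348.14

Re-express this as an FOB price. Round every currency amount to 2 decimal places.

FOB price: EUR 204089.80

Not relevant to the conversion: origin terminal — on the seller under both DAP and FOB; already in the DAP price and stays in the FOB price.
From DAP to FOB, the seller no longer bears: freight, insurance, destination terminal, delivery.
FOB price = 207527.54 − 2449.50 − 469.96 − 170.14 − 348.14 = 204089.80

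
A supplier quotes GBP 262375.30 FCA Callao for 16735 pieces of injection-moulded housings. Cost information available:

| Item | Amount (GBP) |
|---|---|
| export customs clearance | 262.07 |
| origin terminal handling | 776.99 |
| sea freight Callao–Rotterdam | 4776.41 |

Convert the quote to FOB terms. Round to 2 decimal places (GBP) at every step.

Not relevant to the conversion: export clearance — on the seller under both FCA and FOB; already in the FCA price and stays in the FOB price. freight — on the buyer under both terms; not part of either seller's price.
From FCA to FOB, the seller additionally bears: origin terminal.
FOB price = 262375.30 + 776.99 = 263152.29

FOB price: GBP 263152.29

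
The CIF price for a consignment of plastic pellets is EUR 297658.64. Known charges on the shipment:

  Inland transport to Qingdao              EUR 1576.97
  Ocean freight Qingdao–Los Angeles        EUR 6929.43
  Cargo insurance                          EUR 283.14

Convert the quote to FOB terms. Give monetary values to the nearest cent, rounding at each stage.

Not relevant to the conversion: inland to port — on the seller under both CIF and FOB; already in the CIF price and stays in the FOB price.
From CIF to FOB, the seller no longer bears: freight, insurance.
FOB price = 297658.64 − 6929.43 − 283.14 = 290446.07

FOB price: EUR 290446.07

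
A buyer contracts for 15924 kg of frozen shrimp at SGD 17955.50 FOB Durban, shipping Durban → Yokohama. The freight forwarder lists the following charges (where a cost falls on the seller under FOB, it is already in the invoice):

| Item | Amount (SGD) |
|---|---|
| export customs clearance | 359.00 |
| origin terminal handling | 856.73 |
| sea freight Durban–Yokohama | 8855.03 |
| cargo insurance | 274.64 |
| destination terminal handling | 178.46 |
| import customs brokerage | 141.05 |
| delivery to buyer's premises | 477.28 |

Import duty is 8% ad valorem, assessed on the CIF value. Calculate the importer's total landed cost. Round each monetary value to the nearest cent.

FOB: the seller bears costs until goods are on board at the origin port; the buyer bears freight, insurance and all costs thereafter.
Already in the invoice (seller's account under FOB): export clearance, origin terminal — exclude.
CIF value = FOB price + freight + insurance = 17955.50 + 8855.03 + 274.64 = 27085.17
Import duty = 27085.17 × 8% = 2166.81
Buyer bears: freight 8855.03 + insurance 274.64 + destination terminal 178.46 + brokerage 141.05 + delivery 477.28 + duty 2166.81 = 12093.27
Landed cost = invoice 17955.50 + 12093.27 = 30048.77

Total landed cost: SGD 30048.77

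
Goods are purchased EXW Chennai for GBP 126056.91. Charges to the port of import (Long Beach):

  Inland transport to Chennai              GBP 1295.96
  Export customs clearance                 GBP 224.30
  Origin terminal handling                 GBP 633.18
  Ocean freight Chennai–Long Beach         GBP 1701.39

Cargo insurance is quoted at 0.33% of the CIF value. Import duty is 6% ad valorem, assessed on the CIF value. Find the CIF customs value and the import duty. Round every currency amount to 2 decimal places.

Let C be the CIF value. C = EXW price + pre-shipment costs + freight + 0.33% × C
C − 0.33% × C = 126056.91 + 1295.96 + 224.30 + 633.18 + 1701.39
0.9967 × C = 129911.74
C = 129911.74 / 0.9967 = 130341.87
Insurance premium = 0.33% × 130341.87 = 430.13
Import duty = 130341.87 × 6% = 7820.51

CIF value: GBP 130341.87; import duty: GBP 7820.51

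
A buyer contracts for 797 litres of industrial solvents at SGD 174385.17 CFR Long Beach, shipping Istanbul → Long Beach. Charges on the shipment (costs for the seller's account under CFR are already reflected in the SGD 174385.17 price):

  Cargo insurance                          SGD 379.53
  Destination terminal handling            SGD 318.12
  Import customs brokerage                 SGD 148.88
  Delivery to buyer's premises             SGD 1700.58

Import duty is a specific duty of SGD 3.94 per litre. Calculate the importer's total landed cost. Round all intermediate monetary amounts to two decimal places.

Total landed cost: SGD 180072.46

CFR: the seller pays costs through ocean freight to the destination port, but not insurance.
CIF value = CFR price + insurance = 174385.17 + 379.53 = 174764.70
Import duty = 797 × 3.94 = 3140.18
Buyer bears: insurance 379.53 + destination terminal 318.12 + brokerage 148.88 + delivery 1700.58 + duty 3140.18 = 5687.29
Landed cost = invoice 174385.17 + 5687.29 = 180072.46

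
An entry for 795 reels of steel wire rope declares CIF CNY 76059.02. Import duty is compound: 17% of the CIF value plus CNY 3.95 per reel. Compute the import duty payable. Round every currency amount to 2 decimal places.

Import duty: CNY 16070.28

Ad valorem component: 76059.02 × 17% = 12930.03
Specific component: 795 × 3.95 = 3140.25
Import duty = 12930.03 + 3140.25 = 16070.28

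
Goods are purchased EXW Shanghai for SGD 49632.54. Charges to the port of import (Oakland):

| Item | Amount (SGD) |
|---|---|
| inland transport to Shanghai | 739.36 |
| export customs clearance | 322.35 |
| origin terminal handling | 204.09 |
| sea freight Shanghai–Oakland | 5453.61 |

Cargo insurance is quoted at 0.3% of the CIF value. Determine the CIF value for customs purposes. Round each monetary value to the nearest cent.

Let C be the CIF value. C = EXW price + pre-shipment costs + freight + 0.3% × C
C − 0.3% × C = 49632.54 + 739.36 + 322.35 + 204.09 + 5453.61
0.997 × C = 56351.95
C = 56351.95 / 0.997 = 56521.51
Insurance premium = 0.3% × 56521.51 = 169.56

CIF value: SGD 56521.51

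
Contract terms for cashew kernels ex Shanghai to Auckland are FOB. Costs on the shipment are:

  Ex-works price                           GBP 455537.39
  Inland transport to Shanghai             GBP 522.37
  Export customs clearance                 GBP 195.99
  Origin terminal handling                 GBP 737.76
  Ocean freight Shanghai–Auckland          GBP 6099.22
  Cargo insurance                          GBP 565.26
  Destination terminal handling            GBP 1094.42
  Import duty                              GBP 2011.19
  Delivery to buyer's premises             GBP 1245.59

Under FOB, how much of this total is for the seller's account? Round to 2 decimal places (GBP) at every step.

Seller's account: GBP 456993.51

FOB: the seller bears costs until goods are on board at the origin port; the buyer bears freight, insurance and all costs thereafter.
Seller's account: goods 455537.39 + inland to port 522.37 + export clearance 195.99 + origin terminal 737.76 = 456993.51
Buyer's account: freight 6099.22 + insurance 565.26 + destination terminal 1094.42 + duty 2011.19 + delivery 1245.59 = 11015.68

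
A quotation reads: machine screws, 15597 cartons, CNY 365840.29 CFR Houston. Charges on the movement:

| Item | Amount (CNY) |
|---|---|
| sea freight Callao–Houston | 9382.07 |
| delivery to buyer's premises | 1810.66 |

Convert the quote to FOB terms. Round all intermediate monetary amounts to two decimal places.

Not relevant to the conversion: delivery — on the buyer under both terms; not part of either seller's price.
From CFR to FOB, the seller no longer bears: freight.
FOB price = 365840.29 − 9382.07 = 356458.22

FOB price: CNY 356458.22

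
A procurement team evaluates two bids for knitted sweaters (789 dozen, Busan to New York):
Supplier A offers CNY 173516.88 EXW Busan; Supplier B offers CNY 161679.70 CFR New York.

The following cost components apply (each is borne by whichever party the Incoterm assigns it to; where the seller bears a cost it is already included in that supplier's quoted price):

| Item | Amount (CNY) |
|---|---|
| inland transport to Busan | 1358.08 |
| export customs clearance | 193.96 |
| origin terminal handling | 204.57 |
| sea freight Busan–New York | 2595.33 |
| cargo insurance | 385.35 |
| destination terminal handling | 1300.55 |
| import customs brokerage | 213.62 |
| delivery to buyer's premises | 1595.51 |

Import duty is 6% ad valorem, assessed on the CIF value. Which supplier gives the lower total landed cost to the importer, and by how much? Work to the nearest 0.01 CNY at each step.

Supplier B is cheaper by CNY 17160.47

Supplier A (EXW):
CIF value = EXW price + inland to port + export clearance + origin terminal + freight + insurance = 173516.88 + 1358.08 + 193.96 + 204.57 + 2595.33 + 385.35 = 178254.17
Import duty = 178254.17 × 6% = 10695.25
Buyer bears (A): 1358.08 + 193.96 + 204.57 + 2595.33 + 385.35 + 1300.55 + 213.62 + 1595.51 = 7846.97
Landed cost (A) = invoice 173516.88 + 7846.97 + duty 10695.25 = 192059.10
Supplier B (CFR):
CIF value = CFR price + insurance = 161679.70 + 385.35 = 162065.05
Import duty = 162065.05 × 6% = 9723.90
Buyer bears (B): 385.35 + 1300.55 + 213.62 + 1595.51 = 3495.03
Landed cost (B) = invoice 161679.70 + 3495.03 + duty 9723.90 = 174898.63
Difference = |192059.10 − 174898.63| = 17160.47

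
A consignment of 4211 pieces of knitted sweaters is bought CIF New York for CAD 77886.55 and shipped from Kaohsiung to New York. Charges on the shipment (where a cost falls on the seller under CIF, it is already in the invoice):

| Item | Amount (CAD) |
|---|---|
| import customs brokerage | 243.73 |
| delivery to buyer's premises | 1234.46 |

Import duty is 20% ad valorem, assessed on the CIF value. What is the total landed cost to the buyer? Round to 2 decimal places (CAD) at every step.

CIF: the seller pays costs through ocean freight and marine insurance to the destination port.
The CIF price already equals the CIF value: 77886.55
Import duty = 77886.55 × 20% = 15577.31
Buyer bears: brokerage 243.73 + delivery 1234.46 + duty 15577.31 = 17055.50
Landed cost = invoice 77886.55 + 17055.50 = 94942.05

Total landed cost: CAD 94942.05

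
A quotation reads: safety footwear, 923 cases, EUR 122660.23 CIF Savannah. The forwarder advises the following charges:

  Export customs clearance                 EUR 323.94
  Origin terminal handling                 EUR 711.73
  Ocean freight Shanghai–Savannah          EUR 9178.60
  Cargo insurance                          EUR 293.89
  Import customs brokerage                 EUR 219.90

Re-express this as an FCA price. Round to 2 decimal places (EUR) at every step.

FCA price: EUR 112476.01

Not relevant to the conversion: export clearance — on the seller under both CIF and FCA; already in the CIF price and stays in the FCA price. brokerage — on the buyer under both terms; not part of either seller's price.
From CIF to FCA, the seller no longer bears: origin terminal, freight, insurance.
FCA price = 122660.23 − 711.73 − 9178.60 − 293.89 = 112476.01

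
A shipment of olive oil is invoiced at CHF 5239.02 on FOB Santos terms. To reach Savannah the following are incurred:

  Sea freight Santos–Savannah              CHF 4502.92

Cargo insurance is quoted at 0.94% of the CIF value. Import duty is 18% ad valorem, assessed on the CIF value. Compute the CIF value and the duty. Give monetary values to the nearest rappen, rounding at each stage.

Let C be the CIF value. C = FOB price + freight + 0.94% × C
C − 0.94% × C = 5239.02 + 4502.92
0.9906 × C = 9741.94
C = 9741.94 / 0.9906 = 9834.38
Insurance premium = 0.94% × 9834.38 = 92.44
Import duty = 9834.38 × 18% = 1770.19

CIF value: CHF 9834.38; import duty: CHF 1770.19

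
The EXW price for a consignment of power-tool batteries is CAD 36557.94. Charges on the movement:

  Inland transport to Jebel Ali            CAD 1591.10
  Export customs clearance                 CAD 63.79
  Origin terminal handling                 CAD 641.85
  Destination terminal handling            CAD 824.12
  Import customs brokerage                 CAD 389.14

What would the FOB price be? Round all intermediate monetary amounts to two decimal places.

FOB price: CAD 38854.68

Not relevant to the conversion: destination terminal, brokerage — on the buyer under both terms; not part of either seller's price.
From EXW to FOB, the seller additionally bears: inland to port, export clearance, origin terminal.
FOB price = 36557.94 + 1591.10 + 63.79 + 641.85 = 38854.68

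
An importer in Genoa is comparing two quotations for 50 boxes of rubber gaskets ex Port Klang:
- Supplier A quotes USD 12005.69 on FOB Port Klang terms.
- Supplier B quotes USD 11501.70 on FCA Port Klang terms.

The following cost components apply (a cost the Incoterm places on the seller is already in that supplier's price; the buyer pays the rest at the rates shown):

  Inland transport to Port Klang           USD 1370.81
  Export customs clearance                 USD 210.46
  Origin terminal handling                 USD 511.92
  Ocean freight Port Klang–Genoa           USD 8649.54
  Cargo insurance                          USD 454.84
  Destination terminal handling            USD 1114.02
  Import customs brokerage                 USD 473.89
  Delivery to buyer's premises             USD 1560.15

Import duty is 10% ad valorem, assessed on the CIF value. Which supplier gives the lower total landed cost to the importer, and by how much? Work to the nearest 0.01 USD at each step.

Supplier A (FOB):
CIF value = FOB price + freight + insurance = 12005.69 + 8649.54 + 454.84 = 21110.07
Import duty = 21110.07 × 10% = 2111.01
Buyer bears (A): 8649.54 + 454.84 + 1114.02 + 473.89 + 1560.15 = 12252.44
Landed cost (A) = invoice 12005.69 + 12252.44 + duty 2111.01 = 26369.14
Supplier B (FCA):
CIF value = FCA price + origin terminal + freight + insurance = 11501.70 + 511.92 + 8649.54 + 454.84 = 21118.00
Import duty = 21118.00 × 10% = 2111.80
Buyer bears (B): 511.92 + 8649.54 + 454.84 + 1114.02 + 473.89 + 1560.15 = 12764.36
Landed cost (B) = invoice 11501.70 + 12764.36 + duty 2111.80 = 26377.86
Difference = |26369.14 − 26377.86| = 8.72

Supplier A is cheaper by USD 8.72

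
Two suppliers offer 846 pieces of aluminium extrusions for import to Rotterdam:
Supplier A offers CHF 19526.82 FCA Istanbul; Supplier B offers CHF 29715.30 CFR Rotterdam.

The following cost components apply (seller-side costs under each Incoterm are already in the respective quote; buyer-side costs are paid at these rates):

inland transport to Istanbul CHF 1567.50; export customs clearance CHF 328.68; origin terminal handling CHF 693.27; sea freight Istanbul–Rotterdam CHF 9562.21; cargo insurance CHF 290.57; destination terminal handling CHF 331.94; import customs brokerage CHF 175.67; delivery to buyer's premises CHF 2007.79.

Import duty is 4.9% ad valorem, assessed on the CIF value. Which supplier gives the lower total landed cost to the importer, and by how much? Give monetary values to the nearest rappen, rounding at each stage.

Supplier B is cheaper by CHF 70.28

Supplier A (FCA):
CIF value = FCA price + origin terminal + freight + insurance = 19526.82 + 693.27 + 9562.21 + 290.57 = 30072.87
Import duty = 30072.87 × 4.9% = 1473.57
Buyer bears (A): 693.27 + 9562.21 + 290.57 + 331.94 + 175.67 + 2007.79 = 13061.45
Landed cost (A) = invoice 19526.82 + 13061.45 + duty 1473.57 = 34061.84
Supplier B (CFR):
CIF value = CFR price + insurance = 29715.30 + 290.57 = 30005.87
Import duty = 30005.87 × 4.9% = 1470.29
Buyer bears (B): 290.57 + 331.94 + 175.67 + 2007.79 = 2805.97
Landed cost (B) = invoice 29715.30 + 2805.97 + duty 1470.29 = 33991.56
Difference = |34061.84 − 33991.56| = 70.28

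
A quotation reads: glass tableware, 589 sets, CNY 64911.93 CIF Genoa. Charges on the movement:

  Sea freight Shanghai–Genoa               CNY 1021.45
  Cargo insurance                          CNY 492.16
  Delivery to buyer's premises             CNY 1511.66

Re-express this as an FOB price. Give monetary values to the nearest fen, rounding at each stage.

FOB price: CNY 63398.32

Not relevant to the conversion: delivery — on the buyer under both terms; not part of either seller's price.
From CIF to FOB, the seller no longer bears: freight, insurance.
FOB price = 64911.93 − 1021.45 − 492.16 = 63398.32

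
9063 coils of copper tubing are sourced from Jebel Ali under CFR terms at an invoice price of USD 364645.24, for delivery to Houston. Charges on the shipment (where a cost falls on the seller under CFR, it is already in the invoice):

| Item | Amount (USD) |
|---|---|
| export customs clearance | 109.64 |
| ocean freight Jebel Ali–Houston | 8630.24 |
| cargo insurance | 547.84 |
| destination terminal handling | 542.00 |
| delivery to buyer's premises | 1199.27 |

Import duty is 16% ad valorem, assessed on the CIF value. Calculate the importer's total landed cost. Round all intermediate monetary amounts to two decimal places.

CFR: the seller pays costs through ocean freight to the destination port, but not insurance.
Already in the invoice (seller's account under CFR): export clearance, freight — exclude.
CIF value = CFR price + insurance = 364645.24 + 547.84 = 365193.08
Import duty = 365193.08 × 16% = 58430.89
Buyer bears: insurance 547.84 + destination terminal 542.00 + delivery 1199.27 + duty 58430.89 = 60720.00
Landed cost = invoice 364645.24 + 60720.00 = 425365.24

Total landed cost: USD 425365.24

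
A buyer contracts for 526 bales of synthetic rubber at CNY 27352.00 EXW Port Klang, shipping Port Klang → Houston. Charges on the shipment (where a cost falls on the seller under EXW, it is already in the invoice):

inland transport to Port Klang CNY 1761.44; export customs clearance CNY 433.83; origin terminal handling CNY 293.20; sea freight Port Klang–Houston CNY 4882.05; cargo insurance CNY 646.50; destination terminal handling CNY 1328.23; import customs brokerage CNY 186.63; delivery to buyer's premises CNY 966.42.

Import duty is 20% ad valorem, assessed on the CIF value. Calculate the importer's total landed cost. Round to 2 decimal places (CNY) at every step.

Total landed cost: CNY 44924.10

EXW: the seller makes goods available at their premises; the buyer bears all onward costs.
CIF value = EXW price + inland to port + export clearance + origin terminal + freight + insurance = 27352.00 + 1761.44 + 433.83 + 293.20 + 4882.05 + 646.50 = 35369.02
Import duty = 35369.02 × 20% = 7073.80
Buyer bears: inland to port 1761.44 + export clearance 433.83 + origin terminal 293.20 + freight 4882.05 + insurance 646.50 + destination terminal 1328.23 + brokerage 186.63 + delivery 966.42 + duty 7073.80 = 17572.10
Landed cost = invoice 27352.00 + 17572.10 = 44924.10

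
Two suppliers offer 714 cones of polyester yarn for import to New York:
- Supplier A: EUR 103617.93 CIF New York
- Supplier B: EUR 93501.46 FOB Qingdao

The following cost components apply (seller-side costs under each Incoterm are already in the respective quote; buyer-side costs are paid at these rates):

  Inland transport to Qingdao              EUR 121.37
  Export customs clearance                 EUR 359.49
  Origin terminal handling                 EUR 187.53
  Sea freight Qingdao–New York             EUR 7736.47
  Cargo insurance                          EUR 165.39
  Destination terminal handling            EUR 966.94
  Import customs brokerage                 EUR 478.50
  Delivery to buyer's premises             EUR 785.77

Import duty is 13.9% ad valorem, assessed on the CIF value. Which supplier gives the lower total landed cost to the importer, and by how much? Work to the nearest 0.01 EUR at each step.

Supplier A (CIF):
The CIF price already equals the CIF value: 103617.93
Import duty = 103617.93 × 13.9% = 14402.89
Buyer bears (A): 966.94 + 478.50 + 785.77 = 2231.21
Landed cost (A) = invoice 103617.93 + 2231.21 + duty 14402.89 = 120252.03
Supplier B (FOB):
CIF value = FOB price + freight + insurance = 93501.46 + 7736.47 + 165.39 = 101403.32
Import duty = 101403.32 × 13.9% = 14095.06
Buyer bears (B): 7736.47 + 165.39 + 966.94 + 478.50 + 785.77 = 10133.07
Landed cost (B) = invoice 93501.46 + 10133.07 + duty 14095.06 = 117729.59
Difference = |120252.03 − 117729.59| = 2522.44

Supplier B is cheaper by EUR 2522.44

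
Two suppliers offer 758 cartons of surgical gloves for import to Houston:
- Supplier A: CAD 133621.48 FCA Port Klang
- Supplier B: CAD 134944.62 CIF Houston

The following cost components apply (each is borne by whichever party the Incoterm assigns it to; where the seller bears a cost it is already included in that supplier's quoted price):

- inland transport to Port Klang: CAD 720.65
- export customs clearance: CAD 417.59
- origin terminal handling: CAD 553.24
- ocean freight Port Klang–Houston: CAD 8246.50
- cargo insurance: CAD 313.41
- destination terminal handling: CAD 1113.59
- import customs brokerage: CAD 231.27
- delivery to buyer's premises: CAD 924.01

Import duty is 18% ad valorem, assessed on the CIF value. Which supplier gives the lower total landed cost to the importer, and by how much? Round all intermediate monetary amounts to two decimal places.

Supplier A (FCA):
CIF value = FCA price + origin terminal + freight + insurance = 133621.48 + 553.24 + 8246.50 + 313.41 = 142734.63
Import duty = 142734.63 × 18% = 25692.23
Buyer bears (A): 553.24 + 8246.50 + 313.41 + 1113.59 + 231.27 + 924.01 = 11382.02
Landed cost (A) = invoice 133621.48 + 11382.02 + duty 25692.23 = 170695.73
Supplier B (CIF):
The CIF price already equals the CIF value: 134944.62
Import duty = 134944.62 × 18% = 24290.03
Buyer bears (B): 1113.59 + 231.27 + 924.01 = 2268.87
Landed cost (B) = invoice 134944.62 + 2268.87 + duty 24290.03 = 161503.52
Difference = |170695.73 − 161503.52| = 9192.21

Supplier B is cheaper by CAD 9192.21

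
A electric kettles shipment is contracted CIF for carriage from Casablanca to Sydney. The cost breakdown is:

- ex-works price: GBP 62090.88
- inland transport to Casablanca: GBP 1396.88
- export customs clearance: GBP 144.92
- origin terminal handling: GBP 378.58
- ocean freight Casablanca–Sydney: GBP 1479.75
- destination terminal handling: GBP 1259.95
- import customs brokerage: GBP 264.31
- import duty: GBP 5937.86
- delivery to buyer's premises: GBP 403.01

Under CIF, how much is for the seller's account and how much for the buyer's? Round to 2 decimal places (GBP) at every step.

CIF: the seller pays costs through ocean freight and marine insurance to the destination port.
Seller's account: goods 62090.88 + inland to port 1396.88 + export clearance 144.92 + origin terminal 378.58 + freight 1479.75 = 65491.01
Buyer's account: destination terminal 1259.95 + brokerage 264.31 + duty 5937.86 + delivery 403.01 = 7865.13

Seller: GBP 65491.01; buyer: GBP 7865.13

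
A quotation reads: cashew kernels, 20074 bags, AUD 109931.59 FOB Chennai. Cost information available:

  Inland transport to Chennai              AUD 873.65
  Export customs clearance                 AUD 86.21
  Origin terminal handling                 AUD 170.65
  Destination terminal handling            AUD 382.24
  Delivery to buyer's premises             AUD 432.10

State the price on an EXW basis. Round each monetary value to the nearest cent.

EXW price: AUD 108801.08

Not relevant to the conversion: destination terminal, delivery — on the buyer under both terms; not part of either seller's price.
From FOB to EXW, the seller no longer bears: inland to port, export clearance, origin terminal.
EXW price = 109931.59 − 873.65 − 86.21 − 170.65 = 108801.08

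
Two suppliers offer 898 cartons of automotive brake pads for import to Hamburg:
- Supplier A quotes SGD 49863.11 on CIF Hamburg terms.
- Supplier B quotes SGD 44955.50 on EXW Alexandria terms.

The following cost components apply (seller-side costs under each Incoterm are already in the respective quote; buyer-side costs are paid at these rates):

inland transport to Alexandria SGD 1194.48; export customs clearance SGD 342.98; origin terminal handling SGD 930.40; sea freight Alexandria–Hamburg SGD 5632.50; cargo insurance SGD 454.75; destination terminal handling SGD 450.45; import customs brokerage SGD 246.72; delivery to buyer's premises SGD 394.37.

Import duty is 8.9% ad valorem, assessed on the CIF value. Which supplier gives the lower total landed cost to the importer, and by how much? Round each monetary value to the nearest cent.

Supplier A is cheaper by SGD 3972.12

Supplier A (CIF):
The CIF price already equals the CIF value: 49863.11
Import duty = 49863.11 × 8.9% = 4437.82
Buyer bears (A): 450.45 + 246.72 + 394.37 = 1091.54
Landed cost (A) = invoice 49863.11 + 1091.54 + duty 4437.82 = 55392.47
Supplier B (EXW):
CIF value = EXW price + inland to port + export clearance + origin terminal + freight + insurance = 44955.50 + 1194.48 + 342.98 + 930.40 + 5632.50 + 454.75 = 53510.61
Import duty = 53510.61 × 8.9% = 4762.44
Buyer bears (B): 1194.48 + 342.98 + 930.40 + 5632.50 + 454.75 + 450.45 + 246.72 + 394.37 = 9646.65
Landed cost (B) = invoice 44955.50 + 9646.65 + duty 4762.44 = 59364.59
Difference = |55392.47 − 59364.59| = 3972.12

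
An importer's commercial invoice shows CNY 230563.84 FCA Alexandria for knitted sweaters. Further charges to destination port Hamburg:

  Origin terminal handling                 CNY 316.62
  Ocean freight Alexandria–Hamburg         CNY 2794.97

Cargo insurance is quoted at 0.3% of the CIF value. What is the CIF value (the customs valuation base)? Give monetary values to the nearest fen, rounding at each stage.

CIF value: CNY 234378.57

Let C be the CIF value. C = FCA price + pre-shipment costs + freight + 0.3% × C
C − 0.3% × C = 230563.84 + 316.62 + 2794.97
0.997 × C = 233675.43
C = 233675.43 / 0.997 = 234378.57
Insurance premium = 0.3% × 234378.57 = 703.14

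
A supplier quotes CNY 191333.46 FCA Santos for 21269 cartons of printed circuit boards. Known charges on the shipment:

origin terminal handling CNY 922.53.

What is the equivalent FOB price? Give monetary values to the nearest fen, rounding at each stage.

FOB price: CNY 192255.99

From FCA to FOB, the seller additionally bears: origin terminal.
FOB price = 191333.46 + 922.53 = 192255.99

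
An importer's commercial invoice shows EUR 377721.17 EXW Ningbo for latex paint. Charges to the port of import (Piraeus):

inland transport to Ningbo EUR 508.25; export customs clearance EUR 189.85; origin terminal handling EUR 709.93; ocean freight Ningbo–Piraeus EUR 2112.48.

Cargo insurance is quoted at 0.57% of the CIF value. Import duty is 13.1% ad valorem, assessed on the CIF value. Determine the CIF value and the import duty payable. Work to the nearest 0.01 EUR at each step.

CIF value: EUR 383427.22; import duty: EUR 50228.97

Let C be the CIF value. C = EXW price + pre-shipment costs + freight + 0.57% × C
C − 0.57% × C = 377721.17 + 508.25 + 189.85 + 709.93 + 2112.48
0.9943 × C = 381241.68
C = 381241.68 / 0.9943 = 383427.22
Insurance premium = 0.57% × 383427.22 = 2185.54
Import duty = 383427.22 × 13.1% = 50228.97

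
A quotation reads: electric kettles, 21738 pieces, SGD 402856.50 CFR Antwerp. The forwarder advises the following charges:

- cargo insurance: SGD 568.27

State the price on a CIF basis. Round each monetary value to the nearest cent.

CIF price: SGD 403424.77

From CFR to CIF, the seller additionally bears: insurance.
CIF price = 402856.50 + 568.27 = 403424.77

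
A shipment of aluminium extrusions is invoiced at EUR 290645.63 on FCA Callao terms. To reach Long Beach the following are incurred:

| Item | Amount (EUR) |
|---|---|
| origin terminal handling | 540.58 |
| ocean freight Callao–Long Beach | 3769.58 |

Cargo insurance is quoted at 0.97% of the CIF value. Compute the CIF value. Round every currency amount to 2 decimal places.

CIF value: EUR 297844.89

Let C be the CIF value. C = FCA price + pre-shipment costs + freight + 0.97% × C
C − 0.97% × C = 290645.63 + 540.58 + 3769.58
0.9903 × C = 294955.79
C = 294955.79 / 0.9903 = 297844.89
Insurance premium = 0.97% × 297844.89 = 2889.10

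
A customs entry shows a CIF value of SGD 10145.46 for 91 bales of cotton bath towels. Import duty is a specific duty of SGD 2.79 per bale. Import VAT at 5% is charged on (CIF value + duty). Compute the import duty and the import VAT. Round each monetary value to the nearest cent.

Import duty = 91 × 2.79 = 253.89
VAT base = CIF + duty = 10145.46 + 253.89 = 10399.35
Import VAT = 10399.35 × 5% = 519.97

Import duty: SGD 253.89; import VAT: SGD 519.97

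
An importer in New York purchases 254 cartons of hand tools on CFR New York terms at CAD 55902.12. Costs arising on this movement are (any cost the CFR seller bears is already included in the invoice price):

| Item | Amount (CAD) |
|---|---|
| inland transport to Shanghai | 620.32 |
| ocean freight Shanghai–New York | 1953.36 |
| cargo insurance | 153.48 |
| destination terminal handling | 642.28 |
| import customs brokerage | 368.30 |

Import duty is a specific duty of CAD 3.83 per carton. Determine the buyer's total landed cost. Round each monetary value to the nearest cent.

Total landed cost: CAD 58039.00

CFR: the seller pays costs through ocean freight to the destination port, but not insurance.
Already in the invoice (seller's account under CFR): inland to port, freight — exclude.
CIF value = CFR price + insurance = 55902.12 + 153.48 = 56055.60
Import duty = 254 × 3.83 = 972.82
Buyer bears: insurance 153.48 + destination terminal 642.28 + brokerage 368.30 + duty 972.82 = 2136.88
Landed cost = invoice 55902.12 + 2136.88 = 58039.00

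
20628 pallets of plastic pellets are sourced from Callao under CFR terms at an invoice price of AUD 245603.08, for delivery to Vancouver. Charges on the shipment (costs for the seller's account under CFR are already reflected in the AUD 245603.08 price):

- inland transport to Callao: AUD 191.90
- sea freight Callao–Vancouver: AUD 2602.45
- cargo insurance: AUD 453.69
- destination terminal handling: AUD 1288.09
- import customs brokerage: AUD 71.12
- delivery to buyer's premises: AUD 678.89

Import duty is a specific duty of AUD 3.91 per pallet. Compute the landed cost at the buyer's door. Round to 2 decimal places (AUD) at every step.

CFR: the seller pays costs through ocean freight to the destination port, but not insurance.
Already in the invoice (seller's account under CFR): inland to port, freight — exclude.
CIF value = CFR price + insurance = 245603.08 + 453.69 = 246056.77
Import duty = 20628 × 3.91 = 80655.48
Buyer bears: insurance 453.69 + destination terminal 1288.09 + brokerage 71.12 + delivery 678.89 + duty 80655.48 = 83147.27
Landed cost = invoice 245603.08 + 83147.27 = 328750.35

Total landed cost: AUD 328750.35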